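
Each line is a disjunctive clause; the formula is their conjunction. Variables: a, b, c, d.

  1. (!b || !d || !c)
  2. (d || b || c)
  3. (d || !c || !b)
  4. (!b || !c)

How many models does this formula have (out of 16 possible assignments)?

Case analysis on b and c:
  b=1, c=1: a clause becomes empty — 0.
  b=1, c=0: remaining (a,d) ∈ {(0,0); (0,1); (1,0); (1,1)} — 4.
  b=0, c=1: remaining (a,d) ∈ {(0,0); (0,1); (1,0); (1,1)} — 4.
  b=0, c=0: remaining (a,d) ∈ {(0,1); (1,1)} — 2.
Total: 0 + 4 + 4 + 2 = 10.

10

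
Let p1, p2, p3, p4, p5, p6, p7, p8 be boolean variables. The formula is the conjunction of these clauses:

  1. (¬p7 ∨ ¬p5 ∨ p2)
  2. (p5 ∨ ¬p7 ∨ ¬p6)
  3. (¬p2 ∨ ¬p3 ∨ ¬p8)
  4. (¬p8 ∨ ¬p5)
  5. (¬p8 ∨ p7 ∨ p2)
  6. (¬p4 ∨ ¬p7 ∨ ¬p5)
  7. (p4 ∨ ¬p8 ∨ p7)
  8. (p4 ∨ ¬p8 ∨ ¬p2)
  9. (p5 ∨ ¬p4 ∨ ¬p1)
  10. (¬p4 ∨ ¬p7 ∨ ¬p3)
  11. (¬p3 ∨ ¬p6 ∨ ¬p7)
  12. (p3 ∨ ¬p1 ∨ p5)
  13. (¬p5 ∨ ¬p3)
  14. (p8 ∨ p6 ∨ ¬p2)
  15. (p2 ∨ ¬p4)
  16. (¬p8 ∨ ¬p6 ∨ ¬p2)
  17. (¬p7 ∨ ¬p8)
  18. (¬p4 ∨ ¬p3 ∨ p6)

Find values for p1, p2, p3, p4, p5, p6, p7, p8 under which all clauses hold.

p1 = False  p2 = True  p3 = False  p4 = True  p5 = False  p6 = False  p7 = False  p8 = True

Pure literal: p1 appears only negated; assign p1 = False.
Set p2 = True and propagate.
For the remaining variables, p3 = False, p4 = True, p5 = False, p6 = False, p7 = False, p8 = True works.
Every clause has at least one true literal under this assignment.
Check each clause:
  1. (p2 ∨ ¬p5 ∨ ¬p7) — ¬p7 is true.
  2. (p5 ∨ ¬p6 ∨ ¬p7) — ¬p7 is true.
  3. (¬p3 ∨ ¬p8 ∨ ¬p2) — ¬p3 is true.
  4. (¬p8 ∨ ¬p5) — ¬p5 is true.
  5. (p7 ∨ ¬p8 ∨ p2) — p2 is true.
  6. (¬p7 ∨ ¬p4 ∨ ¬p5) — ¬p7 is true.
  7. (p4 ∨ ¬p8 ∨ p7) — p4 is true.
  8. (¬p2 ∨ ¬p8 ∨ p4) — p4 is true.
  9. (¬p4 ∨ ¬p1 ∨ p5) — ¬p1 is true.
  10. (¬p3 ∨ ¬p4 ∨ ¬p7) — ¬p7 is true.
  11. (¬p7 ∨ ¬p3 ∨ ¬p6) — ¬p7 is true.
  12. (p3 ∨ p5 ∨ ¬p1) — ¬p1 is true.
  13. (¬p5 ∨ ¬p3) — ¬p5 is true.
  14. (p6 ∨ p8 ∨ ¬p2) — p8 is true.
  15. (¬p4 ∨ p2) — p2 is true.
  16. (¬p2 ∨ ¬p6 ∨ ¬p8) — ¬p6 is true.
  17. (¬p7 ∨ ¬p8) — ¬p7 is true.
  18. (p6 ∨ ¬p3 ∨ ¬p4) — ¬p3 is true.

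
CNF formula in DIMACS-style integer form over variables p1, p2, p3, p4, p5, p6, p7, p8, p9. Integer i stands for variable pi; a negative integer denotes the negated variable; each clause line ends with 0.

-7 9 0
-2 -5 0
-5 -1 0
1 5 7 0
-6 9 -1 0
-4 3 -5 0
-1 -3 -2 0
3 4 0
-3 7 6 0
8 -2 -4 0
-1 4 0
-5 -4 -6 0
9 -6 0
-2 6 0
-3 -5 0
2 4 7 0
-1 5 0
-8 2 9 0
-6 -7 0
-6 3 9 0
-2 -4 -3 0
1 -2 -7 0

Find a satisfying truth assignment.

p9 occurs only positively in the remaining clauses — set p9 = True.
Try p1 = False.
Set p2 = False and propagate.
Set p3 = True and propagate.
  then p5 is forced to False.
  then p7 is forced to True.
  then p6 is forced to False.
p4, p8 are now unconstrained; take p4 = True, p8 = False.
Every clause has at least one true literal under this assignment.

p1=F  p2=F  p3=T  p4=T  p5=F  p6=F  p7=T  p8=F  p9=T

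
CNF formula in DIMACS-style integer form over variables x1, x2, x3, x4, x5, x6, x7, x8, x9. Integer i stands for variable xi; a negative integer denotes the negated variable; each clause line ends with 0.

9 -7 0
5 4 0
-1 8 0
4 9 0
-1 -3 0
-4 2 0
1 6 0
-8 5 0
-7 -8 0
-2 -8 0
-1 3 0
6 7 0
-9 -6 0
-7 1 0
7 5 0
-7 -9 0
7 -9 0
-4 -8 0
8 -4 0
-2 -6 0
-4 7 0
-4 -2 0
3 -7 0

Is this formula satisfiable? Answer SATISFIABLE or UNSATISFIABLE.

UNSATISFIABLE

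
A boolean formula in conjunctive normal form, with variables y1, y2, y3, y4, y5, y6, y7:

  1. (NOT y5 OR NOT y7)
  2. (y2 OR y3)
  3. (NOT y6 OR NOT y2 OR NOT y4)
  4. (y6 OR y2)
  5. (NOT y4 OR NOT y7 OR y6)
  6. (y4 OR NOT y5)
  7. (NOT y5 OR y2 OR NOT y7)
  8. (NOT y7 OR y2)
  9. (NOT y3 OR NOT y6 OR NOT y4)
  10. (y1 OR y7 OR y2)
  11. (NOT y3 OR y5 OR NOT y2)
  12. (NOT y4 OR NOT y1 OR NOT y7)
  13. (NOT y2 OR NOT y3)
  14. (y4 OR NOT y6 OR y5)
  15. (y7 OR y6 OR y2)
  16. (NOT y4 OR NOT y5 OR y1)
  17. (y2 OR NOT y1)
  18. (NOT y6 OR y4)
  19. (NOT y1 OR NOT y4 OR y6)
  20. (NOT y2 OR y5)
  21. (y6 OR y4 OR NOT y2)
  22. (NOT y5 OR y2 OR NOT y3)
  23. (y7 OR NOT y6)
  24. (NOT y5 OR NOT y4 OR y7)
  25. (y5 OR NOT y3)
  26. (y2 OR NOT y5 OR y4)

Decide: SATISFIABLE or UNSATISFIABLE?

UNSATISFIABLE

y2 = True:
  propagation gives y3=False, y5=True, y7=False, y4=True; an empty clause results — contradiction.
y2 = False:
  propagation gives y3=True, y6=True, y7=False; an empty clause results — contradiction.
Every branch closes, so no satisfying assignment exists.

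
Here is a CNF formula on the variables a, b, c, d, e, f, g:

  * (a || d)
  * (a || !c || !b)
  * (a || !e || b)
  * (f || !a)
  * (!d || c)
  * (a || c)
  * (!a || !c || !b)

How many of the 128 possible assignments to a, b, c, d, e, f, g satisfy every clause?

Case analysis on a and c:
  a=T, c=T: forces b=F; f=T; d, e, g free → 2^3 = 8.
  a=T, c=F: forces d=F; f=T; b, e, g free → 2^3 = 8.
  a=F, c=T: remaining (b,d,e,f,g) ∈ {(F,T,F,F,F); (F,T,F,F,T); (F,T,F,T,F); (F,T,F,T,T)} — 4.
  a=F, c=F: a clause becomes empty — 0.
Total: 8 + 8 + 4 + 0 = 20.

20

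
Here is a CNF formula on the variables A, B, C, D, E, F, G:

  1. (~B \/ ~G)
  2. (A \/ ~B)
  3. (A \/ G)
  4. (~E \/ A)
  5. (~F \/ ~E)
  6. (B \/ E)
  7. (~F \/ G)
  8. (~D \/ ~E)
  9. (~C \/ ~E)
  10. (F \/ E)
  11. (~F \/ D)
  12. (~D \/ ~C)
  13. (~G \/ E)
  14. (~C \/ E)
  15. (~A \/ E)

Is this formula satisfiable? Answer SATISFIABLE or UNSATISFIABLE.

Pure literal: C appears only negated; assign C = False.
Set A = True and propagate.
  then E is forced to True.
  then F is forced to False.
  then D is forced to False.
For the remaining variables, B = False, G = False works.
So A = True, B = False, C = False, D = False, E = True, F = False, G = False is a satisfying assignment.

SATISFIABLE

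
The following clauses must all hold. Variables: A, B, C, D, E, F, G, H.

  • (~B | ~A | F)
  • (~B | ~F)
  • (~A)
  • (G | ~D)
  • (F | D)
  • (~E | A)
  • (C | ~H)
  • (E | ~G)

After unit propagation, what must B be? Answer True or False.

False

Unit clause (~A) sets A = False.
From (A | ~E) and A = False: E = False.
In (E | ~G), E is now false; ~G must hold, so G = False.
In (G | ~D), G is now false; ~D must hold, so D = False.
(D | F) with D = False leaves only F, so F = True.
(~B | ~F): since F = True, the clause reduces to (~B). B = False.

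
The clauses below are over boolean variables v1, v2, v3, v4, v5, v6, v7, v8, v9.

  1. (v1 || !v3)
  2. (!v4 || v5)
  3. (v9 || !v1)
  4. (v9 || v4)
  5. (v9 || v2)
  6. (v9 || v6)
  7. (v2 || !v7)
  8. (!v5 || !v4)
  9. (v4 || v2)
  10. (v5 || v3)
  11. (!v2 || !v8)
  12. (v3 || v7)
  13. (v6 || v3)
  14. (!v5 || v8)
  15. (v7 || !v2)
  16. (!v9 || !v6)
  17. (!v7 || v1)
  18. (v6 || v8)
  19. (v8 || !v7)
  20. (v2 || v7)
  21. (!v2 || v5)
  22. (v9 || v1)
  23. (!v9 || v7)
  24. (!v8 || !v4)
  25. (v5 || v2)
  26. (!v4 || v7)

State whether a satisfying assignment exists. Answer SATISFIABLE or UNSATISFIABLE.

UNSATISFIABLE

v2 = True:
  propagation gives v8=False, v5=False; an empty clause results — contradiction.
v2 = False:
  propagation gives v9=True, v7=False; an empty clause results — contradiction.
Every branch closes, so no satisfying assignment exists.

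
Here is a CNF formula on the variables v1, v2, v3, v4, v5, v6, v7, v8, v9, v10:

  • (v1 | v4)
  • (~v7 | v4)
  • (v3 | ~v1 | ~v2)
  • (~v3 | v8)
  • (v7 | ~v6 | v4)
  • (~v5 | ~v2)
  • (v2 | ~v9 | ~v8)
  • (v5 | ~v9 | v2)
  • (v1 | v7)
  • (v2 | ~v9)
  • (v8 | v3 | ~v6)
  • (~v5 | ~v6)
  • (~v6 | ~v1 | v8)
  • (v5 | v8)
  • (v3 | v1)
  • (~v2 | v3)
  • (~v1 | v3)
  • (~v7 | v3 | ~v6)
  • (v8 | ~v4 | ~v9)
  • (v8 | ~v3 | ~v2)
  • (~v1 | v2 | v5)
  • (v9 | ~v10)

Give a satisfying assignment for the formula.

v1=True, v2=True, v3=True, v4=True, v5=False, v6=False, v7=False, v8=True, v9=True, v10=True

Check each clause:
  1. (v4 | v1) — v1 is true.
  2. (~v7 | v4) — ~v7 is true.
  3. (v3 | ~v2 | ~v1) — v3 is true.
  4. (~v3 | v8) — v8 is true.
  5. (v7 | ~v6 | v4) — ~v6 is true.
  6. (~v2 | ~v5) — ~v5 is true.
  7. (~v8 | v2 | ~v9) — v2 is true.
  8. (v5 | ~v9 | v2) — v2 is true.
  9. (v1 | v7) — v1 is true.
  10. (~v9 | v2) — v2 is true.
  11. (v3 | ~v6 | v8) — v8 is true.
  12. (~v6 | ~v5) — ~v6 is true.
  13. (~v6 | ~v1 | v8) — v8 is true.
  14. (v5 | v8) — v8 is true.
  15. (v3 | v1) — v1 is true.
  16. (v3 | ~v2) — v3 is true.
  17. (~v1 | v3) — v3 is true.
  18. (~v6 | v3 | ~v7) — ~v7 is true.
  19. (~v9 | ~v4 | v8) — v8 is true.
  20. (v8 | ~v3 | ~v2) — v8 is true.
  21. (~v1 | v5 | v2) — v2 is true.
  22. (v9 | ~v10) — v9 is true.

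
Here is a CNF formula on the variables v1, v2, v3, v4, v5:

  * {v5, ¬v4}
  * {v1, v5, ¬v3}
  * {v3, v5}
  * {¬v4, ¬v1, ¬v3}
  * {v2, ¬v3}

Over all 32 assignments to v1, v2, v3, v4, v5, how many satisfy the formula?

Case analysis on v3 and v5:
  v3=1, v5=1: remaining (v1,v2,v4) ∈ {(0,1,0); (0,1,1); (1,1,0)} — 3.
  v3=1, v5=0: remaining (v1,v2,v4) ∈ {(1,1,0)} — 1.
  v3=0, v5=1: v1, v2, v4 free → 2^3 = 8.
  v3=0, v5=0: a clause becomes empty — 0.
Total: 3 + 1 + 8 + 0 = 12.

12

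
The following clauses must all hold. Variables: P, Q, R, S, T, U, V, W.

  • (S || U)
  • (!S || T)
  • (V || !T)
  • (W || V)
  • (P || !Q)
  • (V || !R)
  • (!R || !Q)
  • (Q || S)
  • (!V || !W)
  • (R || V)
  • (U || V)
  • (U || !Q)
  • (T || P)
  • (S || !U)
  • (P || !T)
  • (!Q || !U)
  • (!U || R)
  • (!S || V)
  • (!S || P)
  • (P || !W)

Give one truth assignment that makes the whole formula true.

P=T  Q=F  R=T  S=T  T=T  U=T  V=T  W=F

Check each clause:
  1. (U || S) — S is true.
  2. (!S || T) — T is true.
  3. (V || !T) — V is true.
  4. (W || V) — V is true.
  5. (!Q || P) — P is true.
  6. (V || !R) — V is true.
  7. (!R || !Q) — !Q is true.
  8. (S || Q) — S is true.
  9. (!W || !V) — !W is true.
  10. (V || R) — R is true.
  11. (U || V) — U is true.
  12. (!Q || U) — U is true.
  13. (T || P) — P is true.
  14. (S || !U) — S is true.
  15. (!T || P) — P is true.
  16. (!Q || !U) — !Q is true.
  17. (!U || R) — R is true.
  18. (!S || V) — V is true.
  19. (P || !S) — P is true.
  20. (P || !W) — !W is true.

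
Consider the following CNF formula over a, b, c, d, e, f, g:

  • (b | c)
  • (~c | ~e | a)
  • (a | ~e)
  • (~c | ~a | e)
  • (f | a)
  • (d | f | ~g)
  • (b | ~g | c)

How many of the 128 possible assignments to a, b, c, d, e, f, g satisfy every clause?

Split on a, then c.
  a=1, c=1: b free; 7 ways for (d,e,f,g) × 2^1 = 14.
  a=1, c=0: e free; 7 ways for (b,d,f,g) × 2^1 = 14.
  a=0, c=1: forces e=0; f=1; b, d, g free → 2^3 = 8.
  a=0, c=0: remaining (b,d,e,f,g) ∈ {(1,0,0,1,0); (1,0,0,1,1); (1,1,0,1,0); (1,1,0,1,1)} — 4.
Total: 14 + 14 + 8 + 4 = 40.

40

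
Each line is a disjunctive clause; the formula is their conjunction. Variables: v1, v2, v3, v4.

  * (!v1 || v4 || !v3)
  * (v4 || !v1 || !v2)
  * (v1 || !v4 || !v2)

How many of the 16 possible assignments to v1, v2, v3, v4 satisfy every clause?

11

Case analysis on v1 and v4:
  v1=T, v4=T: remaining (v2,v3) ∈ {(F,F); (F,T); (T,F); (T,T)} — 4.
  v1=T, v4=F: remaining (v2,v3) ∈ {(F,F)} — 1.
  v1=F, v4=T: remaining (v2,v3) ∈ {(F,F); (F,T)} — 2.
  v1=F, v4=F: remaining (v2,v3) ∈ {(F,F); (F,T); (T,F); (T,T)} — 4.
Total: 4 + 1 + 2 + 4 = 11.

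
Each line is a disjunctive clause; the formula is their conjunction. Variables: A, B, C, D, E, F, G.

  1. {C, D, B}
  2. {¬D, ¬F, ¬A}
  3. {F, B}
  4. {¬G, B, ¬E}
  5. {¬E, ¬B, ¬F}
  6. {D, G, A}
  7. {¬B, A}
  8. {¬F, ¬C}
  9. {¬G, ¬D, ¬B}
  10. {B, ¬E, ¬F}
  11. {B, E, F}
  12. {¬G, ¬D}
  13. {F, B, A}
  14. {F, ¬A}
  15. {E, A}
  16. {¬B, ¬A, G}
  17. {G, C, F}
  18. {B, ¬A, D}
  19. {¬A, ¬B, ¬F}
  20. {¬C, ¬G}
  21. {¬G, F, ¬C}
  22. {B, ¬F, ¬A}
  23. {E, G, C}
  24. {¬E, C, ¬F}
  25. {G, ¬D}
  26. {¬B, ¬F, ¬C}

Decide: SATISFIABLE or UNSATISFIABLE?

UNSATISFIABLE

B = True:
  propagation gives A=True, F=True; an empty clause results — contradiction.
B = False:
  propagation gives F=True, C=False, D=True, A=False; an empty clause results — contradiction.
Every branch closes, so no satisfying assignment exists.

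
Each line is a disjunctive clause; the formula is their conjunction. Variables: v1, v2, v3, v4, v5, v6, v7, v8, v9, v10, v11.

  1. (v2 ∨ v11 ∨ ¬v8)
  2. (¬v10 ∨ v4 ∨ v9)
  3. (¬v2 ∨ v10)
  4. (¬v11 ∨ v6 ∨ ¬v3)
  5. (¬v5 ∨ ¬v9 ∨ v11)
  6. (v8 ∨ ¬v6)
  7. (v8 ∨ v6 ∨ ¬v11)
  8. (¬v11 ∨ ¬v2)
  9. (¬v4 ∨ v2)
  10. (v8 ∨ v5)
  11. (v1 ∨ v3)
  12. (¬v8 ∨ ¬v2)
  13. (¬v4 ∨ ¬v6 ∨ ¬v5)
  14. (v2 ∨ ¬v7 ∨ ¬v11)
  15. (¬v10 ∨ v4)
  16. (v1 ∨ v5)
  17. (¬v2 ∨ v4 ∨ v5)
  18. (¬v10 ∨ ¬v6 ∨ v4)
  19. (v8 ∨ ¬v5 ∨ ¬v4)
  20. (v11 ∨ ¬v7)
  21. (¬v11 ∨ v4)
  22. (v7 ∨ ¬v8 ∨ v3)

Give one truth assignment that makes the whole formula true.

v1 occurs only positively in the remaining clauses — set v1 = True.
Try v2 = False.
  then v4 is forced to False.
  then v10 is forced to False.
  then v11 is forced to False.
  then v8 is forced to False.
  then v6 is forced to False.
  then v5 is forced to True.
  then v9 is forced to False.
  then v7 is forced to False.
v3 is now unconstrained; take v3 = False.

v1=T, v2=F, v3=F, v4=F, v5=T, v6=F, v7=F, v8=F, v9=F, v10=F, v11=F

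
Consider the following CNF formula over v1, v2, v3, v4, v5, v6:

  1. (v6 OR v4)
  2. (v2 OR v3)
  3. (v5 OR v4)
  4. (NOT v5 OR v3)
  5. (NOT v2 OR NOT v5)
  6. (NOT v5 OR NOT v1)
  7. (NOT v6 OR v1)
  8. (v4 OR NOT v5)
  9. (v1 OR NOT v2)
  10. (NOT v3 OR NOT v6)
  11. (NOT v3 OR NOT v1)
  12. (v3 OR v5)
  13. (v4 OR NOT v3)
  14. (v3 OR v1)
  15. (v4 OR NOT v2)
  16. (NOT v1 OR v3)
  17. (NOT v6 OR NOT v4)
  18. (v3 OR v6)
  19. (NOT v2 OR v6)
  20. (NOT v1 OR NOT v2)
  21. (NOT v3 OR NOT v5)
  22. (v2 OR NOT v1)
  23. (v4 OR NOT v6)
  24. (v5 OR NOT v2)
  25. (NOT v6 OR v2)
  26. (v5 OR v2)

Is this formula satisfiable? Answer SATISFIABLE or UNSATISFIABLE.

v2 = True:
  propagation gives v5=False; an empty clause results — contradiction.
v2 = False:
  propagation gives v3=True, v6=False, v4=True, v1=False; an empty clause results — contradiction.
Every branch closes, so no satisfying assignment exists.

UNSATISFIABLE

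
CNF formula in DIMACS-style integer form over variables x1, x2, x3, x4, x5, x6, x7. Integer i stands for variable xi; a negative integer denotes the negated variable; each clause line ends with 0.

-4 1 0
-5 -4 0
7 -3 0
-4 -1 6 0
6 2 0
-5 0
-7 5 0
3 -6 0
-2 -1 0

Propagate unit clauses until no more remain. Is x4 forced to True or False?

(!x5) stands alone — x5 = False.
From (!x7 || x5) and x5 = False: x7 = False.
From (x7 || !x3) and x7 = False: x3 = False.
From (x3 || !x6) and x3 = False: x6 = False.
From (x6 || x2) and x6 = False: x2 = True.
In (!x1 || !x2), !x2 is now false; !x1 must hold, so x1 = False.
From (!x4 || x1) and x1 = False: x4 = False.

False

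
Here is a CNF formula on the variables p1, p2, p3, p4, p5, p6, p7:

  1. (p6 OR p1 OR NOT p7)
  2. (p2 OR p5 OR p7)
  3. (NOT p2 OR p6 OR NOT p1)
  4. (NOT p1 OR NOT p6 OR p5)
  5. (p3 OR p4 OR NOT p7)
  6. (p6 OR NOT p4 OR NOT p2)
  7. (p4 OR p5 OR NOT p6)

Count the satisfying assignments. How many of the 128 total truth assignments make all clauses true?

Case analysis on p6 and p1:
  p6=T, p1=T: p2 free; 7 ways for (p3,p4,p5,p7) × 2^1 = 14.
  p6=T, p1=F: 20 of the 32 assignments to (p2,p3,p4,p5,p7) work.
  p6=F, p1=T: 10 of the 32 assignments to (p2,p3,p4,p5,p7) work.
  p6=F, p1=F: p3 free; 4 ways for (p2,p4,p5,p7) × 2^1 = 8.
Total: 14 + 20 + 10 + 8 = 52.

52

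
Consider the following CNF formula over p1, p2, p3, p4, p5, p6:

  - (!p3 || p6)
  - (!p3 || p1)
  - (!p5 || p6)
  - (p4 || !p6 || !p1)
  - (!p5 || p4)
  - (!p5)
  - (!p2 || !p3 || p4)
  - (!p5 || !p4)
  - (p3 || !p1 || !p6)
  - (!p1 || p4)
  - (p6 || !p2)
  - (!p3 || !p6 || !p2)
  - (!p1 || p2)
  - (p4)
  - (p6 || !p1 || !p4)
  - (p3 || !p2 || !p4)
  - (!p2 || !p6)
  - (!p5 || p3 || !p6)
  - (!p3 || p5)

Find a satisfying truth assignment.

p1 = False, p2 = False, p3 = False, p4 = True, p5 = False, p6 = True

Check each clause:
  1. (p6 || !p3) — !p3 is true.
  2. (!p3 || p1) — !p3 is true.
  3. (p6 || !p5) — !p5 is true.
  4. (!p1 || p4 || !p6) — p4 is true.
  5. (p4 || !p5) — !p5 is true.
  6. (!p5) — !p5 is true.
  7. (p4 || !p2 || !p3) — p4 is true.
  8. (!p5 || !p4) — !p5 is true.
  9. (!p1 || !p6 || p3) — !p1 is true.
  10. (!p1 || p4) — p4 is true.
  11. (p6 || !p2) — p6 is true.
  12. (!p6 || !p2 || !p3) — !p3 is true.
  13. (!p1 || p2) — !p1 is true.
  14. (p4) — p4 is true.
  15. (!p1 || p6 || !p4) — p6 is true.
  16. (p3 || !p4 || !p2) — !p2 is true.
  17. (!p6 || !p2) — !p2 is true.
  18. (!p6 || p3 || !p5) — !p5 is true.
  19. (p5 || !p3) — !p3 is true.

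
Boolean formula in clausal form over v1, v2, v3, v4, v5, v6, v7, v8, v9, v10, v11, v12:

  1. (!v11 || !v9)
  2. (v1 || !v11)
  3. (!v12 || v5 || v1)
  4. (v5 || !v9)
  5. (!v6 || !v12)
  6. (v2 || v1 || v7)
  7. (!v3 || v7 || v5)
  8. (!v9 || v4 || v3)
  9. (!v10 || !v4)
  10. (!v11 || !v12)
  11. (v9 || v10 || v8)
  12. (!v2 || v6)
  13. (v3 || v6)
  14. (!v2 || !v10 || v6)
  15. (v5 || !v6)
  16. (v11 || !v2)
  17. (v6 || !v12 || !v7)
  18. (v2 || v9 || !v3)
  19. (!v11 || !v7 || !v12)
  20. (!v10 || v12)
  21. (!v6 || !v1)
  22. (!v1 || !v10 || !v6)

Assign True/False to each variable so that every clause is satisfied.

v5 occurs only positively in the remaining clauses — set v5 = True.
v8 occurs only positively in the remaining clauses — set v8 = True.
Try v1 = False.
  then v11 is forced to False.
  then v2 is forced to False.
  then v7 is forced to True.
Set v3 = True and propagate.
  then v9 is forced to True.
The remaining clauses are satisfied by v4 = False, v6 = True, v10 = False, v12 = False.
Every clause has at least one true literal under this assignment.

v1 = False, v2 = False, v3 = True, v4 = False, v5 = True, v6 = True, v7 = True, v8 = True, v9 = True, v10 = False, v11 = False, v12 = False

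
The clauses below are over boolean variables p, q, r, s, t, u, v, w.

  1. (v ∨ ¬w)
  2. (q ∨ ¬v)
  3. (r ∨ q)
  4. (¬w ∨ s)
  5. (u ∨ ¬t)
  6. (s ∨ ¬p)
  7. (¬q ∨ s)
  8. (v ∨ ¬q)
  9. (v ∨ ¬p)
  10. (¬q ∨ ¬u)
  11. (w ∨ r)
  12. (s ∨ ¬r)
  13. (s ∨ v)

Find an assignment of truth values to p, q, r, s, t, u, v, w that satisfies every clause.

s occurs only positively in the remaining clauses — set s = True.
t occurs only negated in the remaining clauses — set t = False.
Branch on p: take p = True.
  then v is forced to True.
  then q is forced to True.
  then u is forced to False.
For the remaining variables, r = False, w = True works.

p=True  q=True  r=False  s=True  t=False  u=False  v=True  w=True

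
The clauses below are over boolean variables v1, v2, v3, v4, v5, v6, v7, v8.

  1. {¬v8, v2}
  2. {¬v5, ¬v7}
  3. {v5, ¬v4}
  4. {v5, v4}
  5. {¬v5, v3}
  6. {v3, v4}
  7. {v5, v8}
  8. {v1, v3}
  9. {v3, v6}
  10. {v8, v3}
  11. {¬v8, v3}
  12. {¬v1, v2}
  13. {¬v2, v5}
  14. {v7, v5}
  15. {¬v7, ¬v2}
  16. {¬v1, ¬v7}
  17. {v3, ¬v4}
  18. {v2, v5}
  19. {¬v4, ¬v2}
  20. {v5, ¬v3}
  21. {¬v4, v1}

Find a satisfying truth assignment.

v1=T, v2=T, v3=T, v4=F, v5=T, v6=T, v7=F, v8=F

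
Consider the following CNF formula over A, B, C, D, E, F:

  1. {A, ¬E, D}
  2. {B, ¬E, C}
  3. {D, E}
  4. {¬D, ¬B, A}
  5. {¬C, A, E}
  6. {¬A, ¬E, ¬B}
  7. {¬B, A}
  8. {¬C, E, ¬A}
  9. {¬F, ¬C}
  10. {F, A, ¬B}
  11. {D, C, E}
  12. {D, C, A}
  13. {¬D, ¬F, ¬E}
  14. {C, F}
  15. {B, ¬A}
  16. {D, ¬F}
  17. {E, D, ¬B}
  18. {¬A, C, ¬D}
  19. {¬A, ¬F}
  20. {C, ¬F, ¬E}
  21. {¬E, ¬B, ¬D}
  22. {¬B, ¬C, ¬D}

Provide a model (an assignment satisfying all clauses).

Try A = False.
  then B is forced to False.
Try C = True.
  then E is forced to True.
  then D is forced to True.
  then F is forced to False.
Every clause has at least one true literal under this assignment.
Check each clause:
  1. {¬E, D, A} — D is true.
  2. {¬E, C, B} — C is true.
  3. {E, D} — D is true.
  4. {A, ¬B, ¬D} — ¬B is true.
  5. {¬C, A, E} — E is true.
  6. {¬B, ¬A, ¬E} — ¬B is true.
  7. {A, ¬B} — ¬B is true.
  8. {¬A, E, ¬C} — E is true.
  9. {¬C, ¬F} — ¬F is true.
  10. {F, A, ¬B} — ¬B is true.
  11. {C, E, D} — C is true.
  12. {D, C, A} — C is true.
  13. {¬F, ¬D, ¬E} — ¬F is true.
  14. {F, C} — C is true.
  15. {B, ¬A} — ¬A is true.
  16. {¬F, D} — ¬F is true.
  17. {D, E, ¬B} — D is true.
  18. {C, ¬D, ¬A} — C is true.
  19. {¬F, ¬A} — ¬F is true.
  20. {¬E, C, ¬F} — ¬F is true.
  21. {¬E, ¬D, ¬B} — ¬B is true.
  22. {¬B, ¬C, ¬D} — ¬B is true.

A = False  B = False  C = True  D = True  E = True  F = False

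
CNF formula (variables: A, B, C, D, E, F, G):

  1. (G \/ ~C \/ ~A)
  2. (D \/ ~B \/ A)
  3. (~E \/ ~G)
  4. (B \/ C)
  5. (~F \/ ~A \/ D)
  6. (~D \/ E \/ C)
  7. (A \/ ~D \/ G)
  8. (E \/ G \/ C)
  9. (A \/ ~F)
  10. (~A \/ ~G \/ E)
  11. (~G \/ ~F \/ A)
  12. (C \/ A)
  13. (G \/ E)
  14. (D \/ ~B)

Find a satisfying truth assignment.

A=True, B=True, C=False, D=True, E=True, F=True, G=False

Set A = True and propagate.
The remaining clauses are satisfied by B = True, C = False, D = True, E = True, F = True, G = False.
Every clause has at least one true literal under this assignment.
Check each clause:
  1. (~C \/ ~A \/ G) — ~C is true.
  2. (D \/ ~B \/ A) — A is true.
  3. (~G \/ ~E) — ~G is true.
  4. (B \/ C) — B is true.
  5. (~A \/ D \/ ~F) — D is true.
  6. (~D \/ E \/ C) — E is true.
  7. (G \/ A \/ ~D) — A is true.
  8. (E \/ G \/ C) — E is true.
  9. (~F \/ A) — A is true.
  10. (~G \/ ~A \/ E) — ~G is true.
  11. (~F \/ ~G \/ A) — A is true.
  12. (C \/ A) — A is true.
  13. (E \/ G) — E is true.
  14. (D \/ ~B) — D is true.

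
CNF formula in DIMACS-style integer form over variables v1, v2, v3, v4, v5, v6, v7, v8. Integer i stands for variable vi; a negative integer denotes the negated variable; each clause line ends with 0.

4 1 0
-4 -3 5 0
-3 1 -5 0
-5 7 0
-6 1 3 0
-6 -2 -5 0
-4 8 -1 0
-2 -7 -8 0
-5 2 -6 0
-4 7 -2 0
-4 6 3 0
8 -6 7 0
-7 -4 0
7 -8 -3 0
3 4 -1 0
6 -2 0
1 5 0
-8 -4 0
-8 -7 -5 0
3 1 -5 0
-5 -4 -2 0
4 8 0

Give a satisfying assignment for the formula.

v1=T, v2=F, v3=T, v4=F, v5=F, v6=F, v7=T, v8=T

Check each clause:
  1. (v4 || v1) — v1 is true.
  2. (!v3 || v5 || !v4) — !v4 is true.
  3. (v1 || !v5 || !v3) — v1 is true.
  4. (v7 || !v5) — !v5 is true.
  5. (v1 || v3 || !v6) — v1 is true.
  6. (!v6 || !v5 || !v2) — !v6 is true.
  7. (v8 || !v1 || !v4) — v8 is true.
  8. (!v2 || !v7 || !v8) — !v2 is true.
  9. (!v5 || v2 || !v6) — !v6 is true.
  10. (v7 || !v2 || !v4) — !v4 is true.
  11. (v6 || v3 || !v4) — v3 is true.
  12. (v7 || v8 || !v6) — v8 is true.
  13. (!v4 || !v7) — !v4 is true.
  14. (!v8 || !v3 || v7) — v7 is true.
  15. (v3 || v4 || !v1) — v3 is true.
  16. (v6 || !v2) — !v2 is true.
  17. (v5 || v1) — v1 is true.
  18. (!v4 || !v8) — !v4 is true.
  19. (!v8 || !v5 || !v7) — !v5 is true.
  20. (!v5 || v1 || v3) — v1 is true.
  21. (!v2 || !v4 || !v5) — !v5 is true.
  22. (v8 || v4) — v8 is true.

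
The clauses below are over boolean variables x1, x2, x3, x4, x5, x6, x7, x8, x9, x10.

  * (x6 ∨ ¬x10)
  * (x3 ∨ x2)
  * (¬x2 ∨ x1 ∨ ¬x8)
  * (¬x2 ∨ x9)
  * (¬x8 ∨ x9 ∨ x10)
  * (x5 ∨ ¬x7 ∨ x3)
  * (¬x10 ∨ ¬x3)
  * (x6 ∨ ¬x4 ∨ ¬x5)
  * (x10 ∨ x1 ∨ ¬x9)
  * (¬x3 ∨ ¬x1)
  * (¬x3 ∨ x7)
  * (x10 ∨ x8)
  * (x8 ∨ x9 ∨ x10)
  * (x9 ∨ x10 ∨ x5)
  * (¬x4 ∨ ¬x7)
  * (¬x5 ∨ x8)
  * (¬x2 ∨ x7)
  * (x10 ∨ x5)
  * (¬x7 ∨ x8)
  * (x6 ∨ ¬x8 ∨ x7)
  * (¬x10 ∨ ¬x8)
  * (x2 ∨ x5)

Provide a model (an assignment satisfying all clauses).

x1=T, x2=T, x3=F, x4=F, x5=T, x6=T, x7=T, x8=T, x9=T, x10=F

x4 occurs only negated in the remaining clauses — set x4 = False.
Pure literal: x6 appears only positively; assign x6 = True.
Try x1 = True.
  then x3 is forced to False.
  then x2 is forced to True.
  then x9 is forced to True.
  then x7 is forced to True.
  then x5 is forced to True.
  then x8 is forced to True.
  then x10 is forced to False.
Check each clause:
  1. (¬x10 ∨ x6) — x6 is true.
  2. (x2 ∨ x3) — x2 is true.
  3. (x1 ∨ ¬x8 ∨ ¬x2) — x1 is true.
  4. (x9 ∨ ¬x2) — x9 is true.
  5. (x9 ∨ x10 ∨ ¬x8) — x9 is true.
  6. (x3 ∨ ¬x7 ∨ x5) — x5 is true.
  7. (¬x3 ∨ ¬x10) — ¬x3 is true.
  8. (¬x5 ∨ ¬x4 ∨ x6) — ¬x4 is true.
  9. (¬x9 ∨ x1 ∨ x10) — x1 is true.
  10. (¬x3 ∨ ¬x1) — ¬x3 is true.
  11. (¬x3 ∨ x7) — ¬x3 is true.
  12. (x10 ∨ x8) — x8 is true.
  13. (x8 ∨ x9 ∨ x10) — x8 is true.
  14. (x10 ∨ x9 ∨ x5) — x9 is true.
  15. (¬x7 ∨ ¬x4) — ¬x4 is true.
  16. (x8 ∨ ¬x5) — x8 is true.
  17. (x7 ∨ ¬x2) — x7 is true.
  18. (x5 ∨ x10) — x5 is true.
  19. (x8 ∨ ¬x7) — x8 is true.
  20. (¬x8 ∨ x6 ∨ x7) — x6 is true.
  21. (¬x8 ∨ ¬x10) — ¬x10 is true.
  22. (x5 ∨ x2) — x2 is true.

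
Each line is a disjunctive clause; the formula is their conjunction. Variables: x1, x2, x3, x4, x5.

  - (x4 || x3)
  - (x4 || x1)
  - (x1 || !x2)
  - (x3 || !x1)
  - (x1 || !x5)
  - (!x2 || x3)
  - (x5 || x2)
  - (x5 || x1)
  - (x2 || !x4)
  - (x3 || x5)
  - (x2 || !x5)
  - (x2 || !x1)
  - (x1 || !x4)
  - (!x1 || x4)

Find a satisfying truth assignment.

x1=True, x2=True, x3=True, x4=True, x5=True

Check each clause:
  1. (x3 || x4) — x3 is true.
  2. (x1 || x4) — x1 is true.
  3. (x1 || !x2) — x1 is true.
  4. (x3 || !x1) — x3 is true.
  5. (x1 || !x5) — x1 is true.
  6. (!x2 || x3) — x3 is true.
  7. (x2 || x5) — x2 is true.
  8. (x5 || x1) — x1 is true.
  9. (!x4 || x2) — x2 is true.
  10. (x5 || x3) — x3 is true.
  11. (x2 || !x5) — x2 is true.
  12. (!x1 || x2) — x2 is true.
  13. (x1 || !x4) — x1 is true.
  14. (!x1 || x4) — x4 is true.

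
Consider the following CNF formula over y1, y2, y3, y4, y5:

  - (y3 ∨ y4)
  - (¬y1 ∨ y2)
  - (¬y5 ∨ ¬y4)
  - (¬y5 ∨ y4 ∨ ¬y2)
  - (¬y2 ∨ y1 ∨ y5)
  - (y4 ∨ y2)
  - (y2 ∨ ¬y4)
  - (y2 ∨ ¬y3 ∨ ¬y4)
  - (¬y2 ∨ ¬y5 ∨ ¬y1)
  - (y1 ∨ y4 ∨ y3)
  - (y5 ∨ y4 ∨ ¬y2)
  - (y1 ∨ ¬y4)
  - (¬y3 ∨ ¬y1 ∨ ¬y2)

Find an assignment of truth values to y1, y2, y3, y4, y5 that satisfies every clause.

y1 = T  y2 = T  y3 = F  y4 = T  y5 = F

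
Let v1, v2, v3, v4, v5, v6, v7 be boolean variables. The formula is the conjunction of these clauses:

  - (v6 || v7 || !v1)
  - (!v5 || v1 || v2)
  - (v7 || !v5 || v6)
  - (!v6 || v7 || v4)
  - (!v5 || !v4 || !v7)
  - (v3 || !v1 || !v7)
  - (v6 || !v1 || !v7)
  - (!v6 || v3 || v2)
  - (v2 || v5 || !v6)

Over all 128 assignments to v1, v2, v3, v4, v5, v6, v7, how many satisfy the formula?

Case analysis on v6 and v7:
  v6=1, v7=1: 10 of the 32 assignments to (v1,v2,v3,v4,v5) work.
  v6=1, v7=0: 9 of the 32 assignments to (v1,v2,v3,v4,v5) work.
  v6=0, v7=1: v3 free; 5 ways for (v1,v2,v4,v5) × 2^1 = 10.
  v6=0, v7=0: forces v1=0; v5=0; v2, v3, v4 free → 2^3 = 8.
Total: 10 + 9 + 10 + 8 = 37.

37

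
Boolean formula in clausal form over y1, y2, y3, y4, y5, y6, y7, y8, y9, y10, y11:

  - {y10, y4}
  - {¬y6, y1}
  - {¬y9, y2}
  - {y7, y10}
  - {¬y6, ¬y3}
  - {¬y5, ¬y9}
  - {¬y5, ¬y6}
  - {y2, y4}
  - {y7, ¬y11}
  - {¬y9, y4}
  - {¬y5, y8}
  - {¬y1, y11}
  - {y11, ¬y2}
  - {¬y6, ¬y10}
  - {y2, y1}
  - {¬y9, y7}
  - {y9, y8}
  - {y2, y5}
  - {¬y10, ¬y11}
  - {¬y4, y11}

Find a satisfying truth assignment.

y1 = T, y2 = T, y3 = T, y4 = T, y5 = F, y6 = F, y7 = T, y8 = F, y9 = T, y10 = F, y11 = T

Check each clause:
  1. {y4, y10} — y4 is true.
  2. {¬y6, y1} — y1 is true.
  3. {¬y9, y2} — y2 is true.
  4. {y10, y7} — y7 is true.
  5. {¬y3, ¬y6} — ¬y6 is true.
  6. {¬y5, ¬y9} — ¬y5 is true.
  7. {¬y6, ¬y5} — ¬y6 is true.
  8. {y2, y4} — y2 is true.
  9. {¬y11, y7} — y7 is true.
  10. {y4, ¬y9} — y4 is true.
  11. {¬y5, y8} — ¬y5 is true.
  12. {y11, ¬y1} — y11 is true.
  13. {¬y2, y11} — y11 is true.
  14. {¬y10, ¬y6} — ¬y6 is true.
  15. {y1, y2} — y1 is true.
  16. {y7, ¬y9} — y7 is true.
  17. {y9, y8} — y9 is true.
  18. {y2, y5} — y2 is true.
  19. {¬y11, ¬y10} — ¬y10 is true.
  20. {y11, ¬y4} — y11 is true.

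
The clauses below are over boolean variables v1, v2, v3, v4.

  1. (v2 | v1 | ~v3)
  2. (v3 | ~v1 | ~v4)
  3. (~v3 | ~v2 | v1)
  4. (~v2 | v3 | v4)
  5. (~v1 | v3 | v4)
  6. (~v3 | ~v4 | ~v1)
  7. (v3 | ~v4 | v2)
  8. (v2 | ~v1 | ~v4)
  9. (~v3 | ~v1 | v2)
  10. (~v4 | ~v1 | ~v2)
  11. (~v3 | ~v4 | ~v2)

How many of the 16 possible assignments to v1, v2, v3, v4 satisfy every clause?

Satisfying assignments:
  v1=0 v2=0 v3=0 v4=0
  v1=0 v2=1 v3=0 v4=1
  v1=1 v2=1 v3=1 v4=0
That's 3 in total.

3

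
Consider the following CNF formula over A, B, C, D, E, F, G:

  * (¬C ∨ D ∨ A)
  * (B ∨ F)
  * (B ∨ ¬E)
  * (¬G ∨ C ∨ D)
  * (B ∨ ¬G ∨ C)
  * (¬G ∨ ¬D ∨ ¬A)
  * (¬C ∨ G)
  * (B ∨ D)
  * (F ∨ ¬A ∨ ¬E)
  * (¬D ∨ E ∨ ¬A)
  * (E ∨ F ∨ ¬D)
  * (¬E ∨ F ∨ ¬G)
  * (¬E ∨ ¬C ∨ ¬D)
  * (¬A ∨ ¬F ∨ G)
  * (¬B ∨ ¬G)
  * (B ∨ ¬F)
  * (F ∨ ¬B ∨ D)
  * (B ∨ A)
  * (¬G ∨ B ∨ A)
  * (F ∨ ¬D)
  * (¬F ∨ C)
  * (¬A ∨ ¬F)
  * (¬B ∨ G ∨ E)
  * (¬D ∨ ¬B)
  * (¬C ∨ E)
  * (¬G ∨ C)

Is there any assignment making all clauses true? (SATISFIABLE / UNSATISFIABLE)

B = True:
  propagation gives G=False, C=False, F=False, D=True; an empty clause results — contradiction.
B = False:
  propagation gives F=True; an empty clause results — contradiction.
Every branch closes, so no satisfying assignment exists.

UNSATISFIABLE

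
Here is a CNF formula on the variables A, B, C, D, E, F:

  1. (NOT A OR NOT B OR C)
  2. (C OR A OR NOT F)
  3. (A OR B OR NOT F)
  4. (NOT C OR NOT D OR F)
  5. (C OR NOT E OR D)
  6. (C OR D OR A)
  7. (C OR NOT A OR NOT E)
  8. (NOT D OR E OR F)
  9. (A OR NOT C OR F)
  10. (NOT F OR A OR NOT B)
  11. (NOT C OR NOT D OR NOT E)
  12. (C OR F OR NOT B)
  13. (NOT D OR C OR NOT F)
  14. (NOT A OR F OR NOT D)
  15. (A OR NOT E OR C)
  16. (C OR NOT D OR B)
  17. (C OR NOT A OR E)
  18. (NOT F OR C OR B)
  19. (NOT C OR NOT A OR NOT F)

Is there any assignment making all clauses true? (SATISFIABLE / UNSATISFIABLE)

Branch on A: take A = True.
Set B = True and propagate.
  then C is forced to True.
  then F is forced to False.
  then D is forced to False.
E is now unconstrained; take E = False.
So A=T, B=T, C=T, D=F, E=F, F=F is a satisfying assignment.

SATISFIABLE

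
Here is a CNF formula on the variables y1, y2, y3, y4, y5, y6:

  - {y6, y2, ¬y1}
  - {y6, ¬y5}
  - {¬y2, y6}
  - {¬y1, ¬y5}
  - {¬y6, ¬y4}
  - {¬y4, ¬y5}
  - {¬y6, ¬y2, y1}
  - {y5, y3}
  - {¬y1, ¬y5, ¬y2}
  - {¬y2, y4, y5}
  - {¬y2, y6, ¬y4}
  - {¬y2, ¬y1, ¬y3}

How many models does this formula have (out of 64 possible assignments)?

6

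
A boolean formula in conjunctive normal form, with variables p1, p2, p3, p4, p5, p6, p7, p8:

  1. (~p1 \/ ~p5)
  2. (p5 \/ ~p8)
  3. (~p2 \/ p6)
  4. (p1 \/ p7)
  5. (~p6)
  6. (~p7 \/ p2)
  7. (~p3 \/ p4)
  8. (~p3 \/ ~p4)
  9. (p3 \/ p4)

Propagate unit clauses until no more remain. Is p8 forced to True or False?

False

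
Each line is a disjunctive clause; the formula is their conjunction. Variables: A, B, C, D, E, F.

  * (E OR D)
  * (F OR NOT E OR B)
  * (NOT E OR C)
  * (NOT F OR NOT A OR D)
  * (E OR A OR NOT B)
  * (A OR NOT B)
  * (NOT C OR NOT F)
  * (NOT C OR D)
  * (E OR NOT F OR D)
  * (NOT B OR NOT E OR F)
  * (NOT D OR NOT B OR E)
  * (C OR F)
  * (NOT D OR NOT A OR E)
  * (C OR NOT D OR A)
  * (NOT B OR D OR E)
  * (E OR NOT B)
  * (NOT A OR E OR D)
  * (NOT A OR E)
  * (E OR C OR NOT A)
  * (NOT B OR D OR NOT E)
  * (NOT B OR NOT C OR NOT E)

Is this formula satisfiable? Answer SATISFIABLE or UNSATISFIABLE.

SATISFIABLE

Set A = False and propagate.
  then B is forced to False.
Set C = True and propagate.
  then F is forced to False.
  then E is forced to False.
  then D is forced to True.
So A=F, B=F, C=T, D=T, E=F, F=F is a satisfying assignment.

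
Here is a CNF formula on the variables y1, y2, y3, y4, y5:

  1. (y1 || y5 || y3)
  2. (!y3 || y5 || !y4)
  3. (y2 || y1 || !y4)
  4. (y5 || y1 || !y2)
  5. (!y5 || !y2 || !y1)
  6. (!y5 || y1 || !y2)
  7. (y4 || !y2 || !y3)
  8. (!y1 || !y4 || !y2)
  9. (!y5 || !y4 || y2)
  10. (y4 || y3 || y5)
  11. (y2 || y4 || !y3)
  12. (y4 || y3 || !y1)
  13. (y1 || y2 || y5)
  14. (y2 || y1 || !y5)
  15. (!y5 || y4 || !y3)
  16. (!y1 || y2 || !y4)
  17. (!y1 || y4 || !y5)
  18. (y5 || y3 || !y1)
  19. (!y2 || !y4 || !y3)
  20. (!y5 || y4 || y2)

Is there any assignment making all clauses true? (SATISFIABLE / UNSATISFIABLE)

y2 = True:
  y5 = True:
    propagation gives y1=False; an empty clause results — contradiction.
  y5 = False:
    propagation gives y1=True, y4=False, y3=False; an empty clause results — contradiction.
y2 = False:
  y4 = True:
    propagation gives y1=True; an empty clause results — contradiction.
  y4 = False:
    propagation gives y3=False, y5=True; an empty clause results — contradiction.
Every branch closes, so no satisfying assignment exists.

UNSATISFIABLE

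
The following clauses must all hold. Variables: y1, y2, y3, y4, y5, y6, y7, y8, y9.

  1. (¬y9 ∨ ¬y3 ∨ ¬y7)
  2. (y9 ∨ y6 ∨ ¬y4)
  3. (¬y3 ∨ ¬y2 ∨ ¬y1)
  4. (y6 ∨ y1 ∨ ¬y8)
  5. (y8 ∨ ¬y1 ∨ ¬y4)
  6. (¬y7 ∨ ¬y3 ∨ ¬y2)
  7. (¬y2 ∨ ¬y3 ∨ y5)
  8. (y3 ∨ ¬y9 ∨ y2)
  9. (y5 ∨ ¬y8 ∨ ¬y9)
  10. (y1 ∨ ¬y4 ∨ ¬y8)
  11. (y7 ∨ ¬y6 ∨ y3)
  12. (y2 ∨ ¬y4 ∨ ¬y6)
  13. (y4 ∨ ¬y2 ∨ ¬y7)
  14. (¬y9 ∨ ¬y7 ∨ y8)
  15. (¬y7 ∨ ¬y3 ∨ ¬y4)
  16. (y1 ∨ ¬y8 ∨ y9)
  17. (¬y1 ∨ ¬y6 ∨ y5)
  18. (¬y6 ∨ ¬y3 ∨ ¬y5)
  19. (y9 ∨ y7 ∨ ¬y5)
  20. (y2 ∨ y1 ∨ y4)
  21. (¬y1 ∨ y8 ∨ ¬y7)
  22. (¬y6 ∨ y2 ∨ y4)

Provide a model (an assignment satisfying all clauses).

y1=True, y2=False, y3=False, y4=False, y5=False, y6=False, y7=True, y8=True, y9=False

Check each clause:
  1. (¬y9 ∨ ¬y3 ∨ ¬y7) — ¬y3 is true.
  2. (¬y4 ∨ y9 ∨ y6) — ¬y4 is true.
  3. (¬y1 ∨ ¬y2 ∨ ¬y3) — ¬y3 is true.
  4. (¬y8 ∨ y1 ∨ y6) — y1 is true.
  5. (¬y1 ∨ y8 ∨ ¬y4) — y8 is true.
  6. (¬y3 ∨ ¬y2 ∨ ¬y7) — ¬y3 is true.
  7. (y5 ∨ ¬y3 ∨ ¬y2) — ¬y3 is true.
  8. (¬y9 ∨ y2 ∨ y3) — ¬y9 is true.
  9. (¬y9 ∨ ¬y8 ∨ y5) — ¬y9 is true.
  10. (y1 ∨ ¬y8 ∨ ¬y4) — y1 is true.
  11. (y7 ∨ y3 ∨ ¬y6) — ¬y6 is true.
  12. (y2 ∨ ¬y6 ∨ ¬y4) — ¬y6 is true.
  13. (¬y2 ∨ ¬y7 ∨ y4) — ¬y2 is true.
  14. (y8 ∨ ¬y7 ∨ ¬y9) — y8 is true.
  15. (¬y4 ∨ ¬y7 ∨ ¬y3) — ¬y4 is true.
  16. (y1 ∨ ¬y8 ∨ y9) — y1 is true.
  17. (¬y1 ∨ ¬y6 ∨ y5) — ¬y6 is true.
  18. (¬y5 ∨ ¬y6 ∨ ¬y3) — ¬y6 is true.
  19. (¬y5 ∨ y9 ∨ y7) — ¬y5 is true.
  20. (y1 ∨ y4 ∨ y2) — y1 is true.
  21. (y8 ∨ ¬y7 ∨ ¬y1) — y8 is true.
  22. (y4 ∨ ¬y6 ∨ y2) — ¬y6 is true.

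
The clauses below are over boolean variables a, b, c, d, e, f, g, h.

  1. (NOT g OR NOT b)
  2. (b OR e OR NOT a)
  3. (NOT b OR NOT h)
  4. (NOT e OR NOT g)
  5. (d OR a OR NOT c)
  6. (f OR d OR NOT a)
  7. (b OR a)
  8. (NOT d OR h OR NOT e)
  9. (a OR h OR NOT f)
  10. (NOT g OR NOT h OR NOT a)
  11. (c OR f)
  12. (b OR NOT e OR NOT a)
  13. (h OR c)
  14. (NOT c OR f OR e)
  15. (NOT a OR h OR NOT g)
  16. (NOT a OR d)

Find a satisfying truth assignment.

a = True, b = True, c = True, d = True, e = False, f = True, g = False, h = False

Check each clause:
  1. (NOT b OR NOT g) — NOT g is true.
  2. (b OR NOT a OR e) — b is true.
  3. (NOT h OR NOT b) — NOT h is true.
  4. (NOT g OR NOT e) — NOT g is true.
  5. (NOT c OR a OR d) — a is true.
  6. (NOT a OR f OR d) — d is true.
  7. (a OR b) — a is true.
  8. (NOT d OR h OR NOT e) — NOT e is true.
  9. (NOT f OR h OR a) — a is true.
  10. (NOT h OR NOT a OR NOT g) — NOT h is true.
  11. (f OR c) — c is true.
  12. (NOT e OR NOT a OR b) — b is true.
  13. (c OR h) — c is true.
  14. (NOT c OR f OR e) — f is true.
  15. (NOT a OR h OR NOT g) — NOT g is true.
  16. (d OR NOT a) — d is true.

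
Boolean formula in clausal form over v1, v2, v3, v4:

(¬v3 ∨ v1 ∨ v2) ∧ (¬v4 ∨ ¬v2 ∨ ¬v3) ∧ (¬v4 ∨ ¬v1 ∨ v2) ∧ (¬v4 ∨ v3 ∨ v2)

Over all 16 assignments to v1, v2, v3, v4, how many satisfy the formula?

Case analysis on v2 and v3:
  v2=T, v3=T: remaining (v1,v4) ∈ {(F,F); (T,F)} — 2.
  v2=T, v3=F: remaining (v1,v4) ∈ {(F,F); (F,T); (T,F); (T,T)} — 4.
  v2=F, v3=T: remaining (v1,v4) ∈ {(T,F)} — 1.
  v2=F, v3=F: remaining (v1,v4) ∈ {(F,F); (T,F)} — 2.
Total: 2 + 4 + 1 + 2 = 9.

9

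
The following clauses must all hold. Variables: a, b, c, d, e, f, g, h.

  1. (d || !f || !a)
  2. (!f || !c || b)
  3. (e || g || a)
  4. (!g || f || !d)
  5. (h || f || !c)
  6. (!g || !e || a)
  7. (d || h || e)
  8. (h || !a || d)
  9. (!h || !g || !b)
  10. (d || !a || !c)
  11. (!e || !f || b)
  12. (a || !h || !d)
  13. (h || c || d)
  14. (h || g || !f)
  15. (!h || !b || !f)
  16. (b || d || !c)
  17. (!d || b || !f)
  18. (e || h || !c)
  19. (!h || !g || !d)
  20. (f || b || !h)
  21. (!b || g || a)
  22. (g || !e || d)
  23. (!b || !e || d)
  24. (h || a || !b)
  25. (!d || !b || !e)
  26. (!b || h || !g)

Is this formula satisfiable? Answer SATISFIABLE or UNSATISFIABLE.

SATISFIABLE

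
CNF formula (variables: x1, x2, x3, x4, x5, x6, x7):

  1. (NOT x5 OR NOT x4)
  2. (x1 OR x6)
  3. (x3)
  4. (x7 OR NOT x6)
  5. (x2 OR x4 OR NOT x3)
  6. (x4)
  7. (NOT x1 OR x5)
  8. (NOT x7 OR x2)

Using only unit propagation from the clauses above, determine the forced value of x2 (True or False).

True

(x3) is a unit clause: x3 = True.
(x4) stands alone — x4 = True.
In (NOT x5 OR NOT x4), NOT x4 is now false; NOT x5 must hold, so x5 = False.
(NOT x1 OR x5): since x5 = False, the clause reduces to (NOT x1). x1 = False.
(x6 OR x1) with x1 = False leaves only x6, so x6 = True.
(x7 OR NOT x6) with x6 = True leaves only x7, so x7 = True.
(x2 OR NOT x7): since x7 = True, the clause reduces to (x2). x2 = True.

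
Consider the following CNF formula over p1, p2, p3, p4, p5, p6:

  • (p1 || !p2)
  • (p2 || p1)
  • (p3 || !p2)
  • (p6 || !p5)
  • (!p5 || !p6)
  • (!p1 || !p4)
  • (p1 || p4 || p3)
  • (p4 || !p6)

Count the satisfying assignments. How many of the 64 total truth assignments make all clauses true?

3

The models are:
  p1=T p2=F p3=F p4=F p5=F p6=F
  p1=T p2=F p3=T p4=F p5=F p6=F
  p1=T p2=T p3=T p4=F p5=F p6=F
Count: 3.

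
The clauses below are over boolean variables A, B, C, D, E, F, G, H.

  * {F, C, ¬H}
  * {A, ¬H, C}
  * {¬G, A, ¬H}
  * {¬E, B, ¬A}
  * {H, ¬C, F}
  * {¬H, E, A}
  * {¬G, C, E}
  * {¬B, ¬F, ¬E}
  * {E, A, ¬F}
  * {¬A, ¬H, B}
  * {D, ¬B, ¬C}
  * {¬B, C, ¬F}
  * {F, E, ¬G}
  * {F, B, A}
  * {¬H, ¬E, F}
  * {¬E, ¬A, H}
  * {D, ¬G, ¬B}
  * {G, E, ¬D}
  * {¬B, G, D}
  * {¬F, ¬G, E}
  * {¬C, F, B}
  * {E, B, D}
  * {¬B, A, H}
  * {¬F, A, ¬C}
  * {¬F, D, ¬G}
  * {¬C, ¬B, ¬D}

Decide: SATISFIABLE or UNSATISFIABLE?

Set A = False and propagate.
Branch on B: take B = False.
  then F is forced to True.
  then E is forced to True.
  then C is forced to False.
  then H is forced to False.
For the remaining variables, D = True, G = False works.
Every clause has at least one true literal under this assignment.
So A=False, B=False, C=False, D=True, E=True, F=True, G=False, H=False is a satisfying assignment.

SATISFIABLE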